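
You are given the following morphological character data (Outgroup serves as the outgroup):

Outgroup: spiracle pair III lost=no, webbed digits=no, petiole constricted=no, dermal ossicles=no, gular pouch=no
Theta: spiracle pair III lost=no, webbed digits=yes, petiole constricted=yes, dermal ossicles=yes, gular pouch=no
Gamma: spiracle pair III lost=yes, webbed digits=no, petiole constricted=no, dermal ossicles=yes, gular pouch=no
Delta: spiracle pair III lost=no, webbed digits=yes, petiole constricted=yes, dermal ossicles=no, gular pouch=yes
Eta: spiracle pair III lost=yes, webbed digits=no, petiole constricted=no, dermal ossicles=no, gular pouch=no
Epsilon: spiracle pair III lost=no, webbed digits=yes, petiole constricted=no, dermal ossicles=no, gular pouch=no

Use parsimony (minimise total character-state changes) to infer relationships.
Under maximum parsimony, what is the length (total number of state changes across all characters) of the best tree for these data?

6

The outgroup has state 'no' for every character, so 'yes' is the derived state throughout.
Only Eta and Gamma show the derived state 'yes' for spiracle pair III lost, supporting them as a clade.
Only Delta, Epsilon, and Theta show the derived state 'yes' for webbed digits, supporting them as a clade.
petiole constricted (derived state 'yes') is shared by Delta and Theta — a synapomorphy uniting that clade.
dermal ossicles (state 'yes') occurs in Gamma and Theta but conflicts with the nesting implied by the other characters — most parsimoniously interpreted as homoplasy.
gular pouch: derived state 'yes' in Delta only — an autapomorphy, so it tells us nothing about relationships among taxa.
Most parsimonious ingroup topology: (((Theta,Delta),Epsilon),(Gamma,Eta)).
Changes per character on this tree: spiracle pair III lost: 1; webbed digits: 1; petiole constricted: 1; dermal ossicles: 2; gular pouch: 1.
Total = 6.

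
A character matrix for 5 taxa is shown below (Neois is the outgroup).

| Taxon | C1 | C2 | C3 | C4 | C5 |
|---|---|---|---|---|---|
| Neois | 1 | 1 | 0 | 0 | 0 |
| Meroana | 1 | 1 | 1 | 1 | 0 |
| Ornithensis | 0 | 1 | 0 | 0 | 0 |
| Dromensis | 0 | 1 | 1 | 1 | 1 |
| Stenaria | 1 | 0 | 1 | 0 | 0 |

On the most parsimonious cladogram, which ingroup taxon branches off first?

Character polarity is set by the outgroup: the derived state is whichever differs from the outgroup's state, so for C1, C2 the derived state is '0', and for the remaining characters it is '1'.
C1 (state '0') occurs in Dromensis and Ornithensis but conflicts with the nesting implied by the other characters — most parsimoniously interpreted as homoplasy.
C2: derived state '0' in Stenaria only — an autapomorphy, so it tells us nothing about relationships among taxa.
C3: derived state '1' in Dromensis, Meroana, and Stenaria only — synapomorphy for {Dromensis, Meroana, Stenaria}.
C4 (derived state '1') is shared by Dromensis and Meroana — a synapomorphy uniting that clade.
C5: derived state '1' in Dromensis only — an autapomorphy, so it tells us nothing about relationships among taxa.
Most parsimonious ingroup topology: (((Meroana,Dromensis),Stenaria),Ornithensis).
Ornithensis is sister to the clade containing all other ingroup taxa, so it is the earliest-diverging (most basal) ingroup lineage.

Ornithensis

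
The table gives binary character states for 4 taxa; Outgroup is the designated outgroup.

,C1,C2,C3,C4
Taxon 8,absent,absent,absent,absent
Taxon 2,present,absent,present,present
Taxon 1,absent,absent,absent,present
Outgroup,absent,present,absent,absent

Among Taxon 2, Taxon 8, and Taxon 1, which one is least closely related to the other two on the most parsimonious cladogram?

Taxon 8

Character polarity is set by the outgroup: the derived state is whichever differs from the outgroup's state, so for C2 the derived state is 'absent', and for the remaining characters it is 'present'.
C1: derived state 'present' in Taxon 2 only — an autapomorphy, so it tells us nothing about relationships among taxa.
C2 (derived state 'absent') is shared by all ingroup taxa — unites the whole ingroup.
C3 (derived state 'present') is unique to Taxon 2 (autapomorphy; uninformative for grouping).
C4 (derived state 'present') is shared by Taxon 1 and Taxon 2 — a synapomorphy uniting that clade.
Most parsimonious ingroup topology: ((Taxon 1,Taxon 2),Taxon 8).
Taxon 1 and Taxon 2 share a more recent common ancestor with each other than either does with Taxon 8, so Taxon 8 is the least closely related of the three.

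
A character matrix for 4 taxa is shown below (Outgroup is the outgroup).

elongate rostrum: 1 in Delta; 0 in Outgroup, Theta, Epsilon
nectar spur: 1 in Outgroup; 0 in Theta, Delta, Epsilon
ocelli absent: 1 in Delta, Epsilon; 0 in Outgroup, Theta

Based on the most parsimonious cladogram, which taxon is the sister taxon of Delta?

Epsilon

Character polarity is set by the outgroup: the derived state is whichever differs from the outgroup's state, so for nectar spur the derived state is '0', and for the remaining characters it is '1'.
elongate rostrum: derived state '1' in Delta only — an autapomorphy, so it tells us nothing about relationships among taxa.
All ingroup taxa share the derived state '0' for nectar spur; it defines the ingroup but does not resolve relationships within it.
Only Delta and Epsilon show the derived state '1' for ocelli absent, supporting them as a clade.
Most parsimonious ingroup topology: (Theta,(Delta,Epsilon)).
Delta and Epsilon form a cherry on this tree, so they are sister taxa.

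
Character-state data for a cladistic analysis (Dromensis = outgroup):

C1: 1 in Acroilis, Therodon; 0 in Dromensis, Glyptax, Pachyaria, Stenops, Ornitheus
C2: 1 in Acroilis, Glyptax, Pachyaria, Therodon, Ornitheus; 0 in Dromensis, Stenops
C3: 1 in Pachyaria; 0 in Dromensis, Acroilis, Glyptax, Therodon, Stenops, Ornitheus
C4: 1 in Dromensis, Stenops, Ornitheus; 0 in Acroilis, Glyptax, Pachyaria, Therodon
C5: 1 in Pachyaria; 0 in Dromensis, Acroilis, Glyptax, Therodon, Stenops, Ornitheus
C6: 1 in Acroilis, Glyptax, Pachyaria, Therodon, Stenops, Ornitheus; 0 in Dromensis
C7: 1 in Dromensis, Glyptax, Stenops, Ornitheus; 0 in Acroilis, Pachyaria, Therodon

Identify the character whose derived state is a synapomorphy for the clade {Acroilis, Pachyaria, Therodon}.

C7

Character polarity is set by the outgroup: the derived state is whichever differs from the outgroup's state, so for C4, C7 the derived state is '0', and for the remaining characters it is '1'.
C1: derived state '1' in Acroilis and Therodon only — synapomorphy for {Acroilis, Therodon}.
Only Acroilis, Glyptax, Ornitheus, Pachyaria, and Therodon show the derived state '1' for C2, supporting them as a clade.
C3: derived state '1' in Pachyaria only — an autapomorphy, so it tells us nothing about relationships among taxa.
C4: derived state '0' in Acroilis, Glyptax, Pachyaria, and Therodon only — synapomorphy for {Acroilis, Glyptax, Pachyaria, Therodon}.
C5 (derived state '1') is unique to Pachyaria (autapomorphy; uninformative for grouping).
C6 (derived state '1') is shared by all ingroup taxa — unites the whole ingroup.
C7: derived state '0' in Acroilis, Pachyaria, and Therodon only — synapomorphy for {Acroilis, Pachyaria, Therodon}.
Most parsimonious ingroup topology: (((((Acroilis,Therodon),Pachyaria),Glyptax),Ornitheus),Stenops).
The clade {Acroilis, Pachyaria, Therodon} is supported by C7: its derived state '0' occurs in exactly those taxa and in no other taxon (including the outgroup).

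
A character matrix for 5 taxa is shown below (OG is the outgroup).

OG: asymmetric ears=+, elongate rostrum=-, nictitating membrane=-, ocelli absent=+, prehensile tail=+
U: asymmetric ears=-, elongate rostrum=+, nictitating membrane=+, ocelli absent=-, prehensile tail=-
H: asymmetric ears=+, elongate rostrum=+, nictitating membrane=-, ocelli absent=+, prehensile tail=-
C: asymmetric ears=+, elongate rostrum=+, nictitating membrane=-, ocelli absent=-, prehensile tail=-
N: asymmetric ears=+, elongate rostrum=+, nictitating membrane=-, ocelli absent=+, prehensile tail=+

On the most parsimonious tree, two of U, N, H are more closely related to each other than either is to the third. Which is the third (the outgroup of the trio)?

Character polarity is set by the outgroup: the derived state is whichever differs from the outgroup's state, so for asymmetric ears, ocelli absent, prehensile tail the derived state is '-', and for the remaining characters it is '+'.
asymmetric ears: derived state '-' in U only — an autapomorphy, so it tells us nothing about relationships among taxa.
All ingroup taxa share the derived state '+' for elongate rostrum; it defines the ingroup but does not resolve relationships within it.
nictitating membrane (derived state '+') is unique to U (autapomorphy; uninformative for grouping).
ocelli absent: derived state '-' in C and U only — synapomorphy for {C, U}.
prehensile tail: derived state '-' in C, H, and U only — synapomorphy for {C, H, U}.
Most parsimonious ingroup topology: (((U,C),H),N).
U and H share a more recent common ancestor with each other than either does with N, so N is the least closely related of the three.

N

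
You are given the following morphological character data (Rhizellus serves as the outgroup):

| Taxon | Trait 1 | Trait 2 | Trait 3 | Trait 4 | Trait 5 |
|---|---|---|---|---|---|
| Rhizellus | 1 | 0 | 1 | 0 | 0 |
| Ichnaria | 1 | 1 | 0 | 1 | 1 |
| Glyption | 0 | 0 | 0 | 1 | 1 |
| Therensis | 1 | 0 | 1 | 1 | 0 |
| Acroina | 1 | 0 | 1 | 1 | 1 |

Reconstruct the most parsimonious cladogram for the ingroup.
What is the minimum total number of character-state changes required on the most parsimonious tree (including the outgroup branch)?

Character polarity is set by the outgroup: the derived state is whichever differs from the outgroup's state, so for Trait 1, Trait 3 the derived state is '0', and for the remaining characters it is '1'.
Trait 1 (derived state '0') is unique to Glyption (autapomorphy; uninformative for grouping).
Trait 2: derived state '1' in Ichnaria only — an autapomorphy, so it tells us nothing about relationships among taxa.
Trait 3: derived state '0' in Glyption and Ichnaria only — synapomorphy for {Glyption, Ichnaria}.
All ingroup taxa share the derived state '1' for Trait 4; it defines the ingroup but does not resolve relationships within it.
Trait 5 (derived state '1') is shared by Acroina, Glyption, and Ichnaria — a synapomorphy uniting that clade.
Most parsimonious ingroup topology: (((Ichnaria,Glyption),Acroina),Therensis).
Changes per character on this tree: Trait 1: 1; Trait 2: 1; Trait 3: 1; Trait 4: 1; Trait 5: 1.
Total = 5.

5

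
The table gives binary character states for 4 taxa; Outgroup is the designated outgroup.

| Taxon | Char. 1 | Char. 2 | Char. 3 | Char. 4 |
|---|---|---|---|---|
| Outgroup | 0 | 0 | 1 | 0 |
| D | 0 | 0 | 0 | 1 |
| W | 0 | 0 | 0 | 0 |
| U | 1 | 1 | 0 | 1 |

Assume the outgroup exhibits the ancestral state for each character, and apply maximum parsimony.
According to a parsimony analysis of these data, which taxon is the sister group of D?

U

Character polarity is set by the outgroup: the derived state is whichever differs from the outgroup's state, so for Char. 3 the derived state is '0', and for the remaining characters it is '1'.
Char. 1 (derived state '1') is unique to U (autapomorphy; uninformative for grouping).
Char. 2 (derived state '1') is unique to U (autapomorphy; uninformative for grouping).
Char. 3 (derived state '0') is shared by all ingroup taxa — unites the whole ingroup.
Char. 4: derived state '1' in D and U only — synapomorphy for {D, U}.
Most parsimonious ingroup topology: ((D,U),W).
D and U form a cherry on this tree, so they are sister taxa.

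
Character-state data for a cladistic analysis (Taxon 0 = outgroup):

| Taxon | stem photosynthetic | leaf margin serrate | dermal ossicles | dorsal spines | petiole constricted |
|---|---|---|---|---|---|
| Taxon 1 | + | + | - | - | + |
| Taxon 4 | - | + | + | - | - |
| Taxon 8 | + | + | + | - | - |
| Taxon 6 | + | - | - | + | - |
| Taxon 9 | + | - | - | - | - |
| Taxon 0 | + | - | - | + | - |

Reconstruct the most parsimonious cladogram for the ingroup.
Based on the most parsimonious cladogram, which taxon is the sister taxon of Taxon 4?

Taxon 8

Character polarity is set by the outgroup: the derived state is whichever differs from the outgroup's state, so for stem photosynthetic, dorsal spines the derived state is '-', and for the remaining characters it is '+'.
stem photosynthetic (derived state '-') is unique to Taxon 4 (autapomorphy; uninformative for grouping).
Only Taxon 1, Taxon 4, and Taxon 8 show the derived state '+' for leaf margin serrate, supporting them as a clade.
dermal ossicles: derived state '+' in Taxon 4 and Taxon 8 only — synapomorphy for {Taxon 4, Taxon 8}.
Only Taxon 1, Taxon 4, Taxon 8, and Taxon 9 show the derived state '-' for dorsal spines, supporting them as a clade.
petiole constricted: derived state '+' in Taxon 1 only — an autapomorphy, so it tells us nothing about relationships among taxa.
Most parsimonious ingroup topology: ((Taxon 9,((Taxon 8,Taxon 4),Taxon 1)),Taxon 6).
Taxon 4 and Taxon 8 form a cherry on this tree, so they are sister taxa.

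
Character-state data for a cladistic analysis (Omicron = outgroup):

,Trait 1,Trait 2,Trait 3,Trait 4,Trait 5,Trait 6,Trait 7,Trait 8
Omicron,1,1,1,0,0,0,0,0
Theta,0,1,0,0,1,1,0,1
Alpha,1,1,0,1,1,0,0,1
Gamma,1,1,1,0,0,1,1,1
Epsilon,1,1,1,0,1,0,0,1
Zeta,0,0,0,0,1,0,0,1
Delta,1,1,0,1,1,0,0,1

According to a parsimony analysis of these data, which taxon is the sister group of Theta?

Character polarity is set by the outgroup: the derived state is whichever differs from the outgroup's state, so for Trait 1, Trait 2, Trait 3 the derived state is '0', and for the remaining characters it is '1'.
Only Theta and Zeta show the derived state '0' for Trait 1, supporting them as a clade.
Trait 2 (derived state '0') is unique to Zeta (autapomorphy; uninformative for grouping).
Trait 3: derived state '0' in Alpha, Delta, Theta, and Zeta only — synapomorphy for {Alpha, Delta, Theta, Zeta}.
Trait 4 (derived state '1') is shared by Alpha and Delta — a synapomorphy uniting that clade.
Only Alpha, Delta, Epsilon, Theta, and Zeta show the derived state '1' for Trait 5, supporting them as a clade.
Trait 6 (state '1') occurs in Gamma and Theta but conflicts with the nesting implied by the other characters — most parsimoniously interpreted as homoplasy.
Trait 7: derived state '1' in Gamma only — an autapomorphy, so it tells us nothing about relationships among taxa.
Trait 8 (derived state '1') is shared by all ingroup taxa — unites the whole ingroup.
Most parsimonious ingroup topology: ((((Theta,Zeta),(Alpha,Delta)),Epsilon),Gamma).
Theta and Zeta form a cherry on this tree, so they are sister taxa.

Zeta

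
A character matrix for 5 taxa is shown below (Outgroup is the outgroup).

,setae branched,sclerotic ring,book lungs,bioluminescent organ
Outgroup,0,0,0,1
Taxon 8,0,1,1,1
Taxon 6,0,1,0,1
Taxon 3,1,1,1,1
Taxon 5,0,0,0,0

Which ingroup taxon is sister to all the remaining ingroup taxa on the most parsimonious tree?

Character polarity is set by the outgroup: the derived state is whichever differs from the outgroup's state, so for bioluminescent organ the derived state is '0', and for the remaining characters it is '1'.
setae branched: derived state '1' in Taxon 3 only — an autapomorphy, so it tells us nothing about relationships among taxa.
sclerotic ring: derived state '1' in Taxon 3, Taxon 6, and Taxon 8 only — synapomorphy for {Taxon 3, Taxon 6, Taxon 8}.
book lungs (derived state '1') is shared by Taxon 3 and Taxon 8 — a synapomorphy uniting that clade.
bioluminescent organ (derived state '0') is unique to Taxon 5 (autapomorphy; uninformative for grouping).
Most parsimonious ingroup topology: (((Taxon 8,Taxon 3),Taxon 6),Taxon 5).
Taxon 5 is sister to the clade containing all other ingroup taxa, so it is the earliest-diverging (most basal) ingroup lineage.

Taxon 5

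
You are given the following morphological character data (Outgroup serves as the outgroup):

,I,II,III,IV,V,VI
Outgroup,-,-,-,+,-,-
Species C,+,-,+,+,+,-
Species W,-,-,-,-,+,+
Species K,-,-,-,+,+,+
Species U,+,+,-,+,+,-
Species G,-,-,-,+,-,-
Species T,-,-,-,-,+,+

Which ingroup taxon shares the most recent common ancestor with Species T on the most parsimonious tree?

Species W

Character polarity is set by the outgroup: the derived state is whichever differs from the outgroup's state, so for IV the derived state is '-', and for the remaining characters it is '+'.
I: derived state '+' in Species C and Species U only — synapomorphy for {Species C, Species U}.
II: derived state '+' in Species U only — an autapomorphy, so it tells us nothing about relationships among taxa.
III: derived state '+' in Species C only — an autapomorphy, so it tells us nothing about relationships among taxa.
IV (derived state '-') is shared by Species T and Species W — a synapomorphy uniting that clade.
V: derived state '+' in Species C, Species K, Species T, Species U, and Species W only — synapomorphy for {Species C, Species K, Species T, Species U, Species W}.
Only Species K, Species T, and Species W show the derived state '+' for VI, supporting them as a clade.
Most parsimonious ingroup topology: (((Species C,Species U),((Species W,Species T),Species K)),Species G).
Species T and Species W form a cherry on this tree, so they are sister taxa.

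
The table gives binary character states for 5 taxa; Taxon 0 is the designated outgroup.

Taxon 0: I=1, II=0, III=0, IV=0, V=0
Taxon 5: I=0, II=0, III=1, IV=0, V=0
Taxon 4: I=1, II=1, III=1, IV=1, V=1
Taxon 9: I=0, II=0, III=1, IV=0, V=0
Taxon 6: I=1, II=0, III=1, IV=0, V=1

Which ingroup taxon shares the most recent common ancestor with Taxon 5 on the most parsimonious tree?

Character polarity is set by the outgroup: the derived state is whichever differs from the outgroup's state, so for I the derived state is '0', and for the remaining characters it is '1'.
I (derived state '0') is shared by Taxon 5 and Taxon 9 — a synapomorphy uniting that clade.
II: derived state '1' in Taxon 4 only — an autapomorphy, so it tells us nothing about relationships among taxa.
All ingroup taxa share the derived state '1' for III; it defines the ingroup but does not resolve relationships within it.
IV (derived state '1') is unique to Taxon 4 (autapomorphy; uninformative for grouping).
Only Taxon 4 and Taxon 6 show the derived state '1' for V, supporting them as a clade.
Most parsimonious ingroup topology: ((Taxon 5,Taxon 9),(Taxon 4,Taxon 6)).
Taxon 5 and Taxon 9 form a cherry on this tree, so they are sister taxa.

Taxon 9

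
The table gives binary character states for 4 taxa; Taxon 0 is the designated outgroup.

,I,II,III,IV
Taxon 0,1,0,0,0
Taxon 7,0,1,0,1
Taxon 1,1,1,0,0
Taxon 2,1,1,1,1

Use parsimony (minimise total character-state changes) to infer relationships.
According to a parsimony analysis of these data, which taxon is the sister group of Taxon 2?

Taxon 7

Character polarity is set by the outgroup: the derived state is whichever differs from the outgroup's state, so for I the derived state is '0', and for the remaining characters it is '1'.
I (derived state '0') is unique to Taxon 7 (autapomorphy; uninformative for grouping).
II (derived state '1') is shared by all ingroup taxa — unites the whole ingroup.
III: derived state '1' in Taxon 2 only — an autapomorphy, so it tells us nothing about relationships among taxa.
IV: derived state '1' in Taxon 2 and Taxon 7 only — synapomorphy for {Taxon 2, Taxon 7}.
Most parsimonious ingroup topology: ((Taxon 7,Taxon 2),Taxon 1).
Taxon 2 and Taxon 7 form a cherry on this tree, so they are sister taxa.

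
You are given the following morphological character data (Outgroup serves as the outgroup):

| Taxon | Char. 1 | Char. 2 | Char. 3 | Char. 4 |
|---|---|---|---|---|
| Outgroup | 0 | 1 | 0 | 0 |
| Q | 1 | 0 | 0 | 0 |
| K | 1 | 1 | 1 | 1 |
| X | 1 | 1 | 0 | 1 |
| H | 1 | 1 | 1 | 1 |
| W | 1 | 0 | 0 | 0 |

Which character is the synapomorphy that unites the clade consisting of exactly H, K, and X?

Character polarity is set by the outgroup: the derived state is whichever differs from the outgroup's state, so for Char. 2 the derived state is '0', and for the remaining characters it is '1'.
All ingroup taxa share the derived state '1' for Char. 1; it defines the ingroup but does not resolve relationships within it.
Char. 2 (derived state '0') is shared by Q and W — a synapomorphy uniting that clade.
Char. 3 (derived state '1') is shared by H and K — a synapomorphy uniting that clade.
Char. 4: derived state '1' in H, K, and X only — synapomorphy for {H, K, X}.
Most parsimonious ingroup topology: ((Q,W),((K,H),X)).
The clade {H, K, X} is supported by Char. 4: its derived state '1' occurs in exactly those taxa and in no other taxon (including the outgroup).

Char. 4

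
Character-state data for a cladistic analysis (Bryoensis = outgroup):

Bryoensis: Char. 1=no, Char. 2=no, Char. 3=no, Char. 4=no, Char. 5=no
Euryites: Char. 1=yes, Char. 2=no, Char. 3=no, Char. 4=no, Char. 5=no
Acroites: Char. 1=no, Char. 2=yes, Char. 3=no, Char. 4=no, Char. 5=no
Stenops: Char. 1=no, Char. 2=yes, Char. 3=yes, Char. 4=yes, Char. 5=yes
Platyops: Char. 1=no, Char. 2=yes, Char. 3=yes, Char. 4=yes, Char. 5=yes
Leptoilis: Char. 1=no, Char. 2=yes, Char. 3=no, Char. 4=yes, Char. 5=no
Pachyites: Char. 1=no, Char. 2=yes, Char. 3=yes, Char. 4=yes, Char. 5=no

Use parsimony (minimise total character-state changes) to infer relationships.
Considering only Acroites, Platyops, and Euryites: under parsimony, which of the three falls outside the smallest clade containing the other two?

The outgroup has state 'no' for every character, so 'yes' is the derived state throughout.
Char. 1 (derived state 'yes') is unique to Euryites (autapomorphy; uninformative for grouping).
Char. 2: derived state 'yes' in Acroites, Leptoilis, Pachyites, Platyops, and Stenops only — synapomorphy for {Acroites, Leptoilis, Pachyites, Platyops, Stenops}.
Char. 3: derived state 'yes' in Pachyites, Platyops, and Stenops only — synapomorphy for {Pachyites, Platyops, Stenops}.
Char. 4: derived state 'yes' in Leptoilis, Pachyites, Platyops, and Stenops only — synapomorphy for {Leptoilis, Pachyites, Platyops, Stenops}.
Only Platyops and Stenops show the derived state 'yes' for Char. 5, supporting them as a clade.
Most parsimonious ingroup topology: (Euryites,(Acroites,(((Stenops,Platyops),Pachyites),Leptoilis))).
Platyops and Acroites share a more recent common ancestor with each other than either does with Euryites, so Euryites is the least closely related of the three.

Euryites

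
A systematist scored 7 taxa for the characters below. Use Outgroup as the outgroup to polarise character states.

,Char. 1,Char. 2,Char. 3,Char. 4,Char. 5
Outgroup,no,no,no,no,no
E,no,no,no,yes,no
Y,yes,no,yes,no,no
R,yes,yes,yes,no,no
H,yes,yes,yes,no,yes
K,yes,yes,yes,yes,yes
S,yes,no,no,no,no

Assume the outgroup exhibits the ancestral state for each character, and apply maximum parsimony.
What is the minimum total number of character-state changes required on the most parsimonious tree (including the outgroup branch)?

The outgroup has state 'no' for every character, so 'yes' is the derived state throughout.
Only H, K, R, S, and Y show the derived state 'yes' for Char. 1, supporting them as a clade.
Only H, K, and R show the derived state 'yes' for Char. 2, supporting them as a clade.
Only H, K, R, and Y show the derived state 'yes' for Char. 3, supporting them as a clade.
Char. 4 (state 'yes') occurs in E and K but conflicts with the nesting implied by the other characters — most parsimoniously interpreted as homoplasy.
Only H and K show the derived state 'yes' for Char. 5, supporting them as a clade.
Most parsimonious ingroup topology: (E,((Y,(R,(H,K))),S)).
Changes per character on this tree: Char. 1: 1; Char. 2: 1; Char. 3: 1; Char. 4: 2; Char. 5: 1.
Total = 6.

6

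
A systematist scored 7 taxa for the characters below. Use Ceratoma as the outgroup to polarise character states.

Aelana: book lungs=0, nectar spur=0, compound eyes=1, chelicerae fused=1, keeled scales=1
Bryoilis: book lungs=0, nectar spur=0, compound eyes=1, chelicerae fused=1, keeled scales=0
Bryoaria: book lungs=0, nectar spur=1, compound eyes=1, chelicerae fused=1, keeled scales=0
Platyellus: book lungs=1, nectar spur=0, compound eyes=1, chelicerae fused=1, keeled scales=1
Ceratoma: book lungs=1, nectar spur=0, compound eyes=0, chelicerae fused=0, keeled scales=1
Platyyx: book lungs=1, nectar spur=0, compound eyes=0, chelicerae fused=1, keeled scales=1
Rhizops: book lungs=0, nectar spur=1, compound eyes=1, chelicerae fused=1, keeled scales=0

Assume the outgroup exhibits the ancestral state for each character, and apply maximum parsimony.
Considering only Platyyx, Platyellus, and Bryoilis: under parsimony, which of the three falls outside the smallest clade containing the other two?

Platyyx

Character polarity is set by the outgroup: the derived state is whichever differs from the outgroup's state, so for book lungs, keeled scales the derived state is '0', and for the remaining characters it is '1'.
Only Aelana, Bryoaria, Bryoilis, and Rhizops show the derived state '0' for book lungs, supporting them as a clade.
Only Bryoaria and Rhizops show the derived state '1' for nectar spur, supporting them as a clade.
Only Aelana, Bryoaria, Bryoilis, Platyellus, and Rhizops show the derived state '1' for compound eyes, supporting them as a clade.
chelicerae fused (derived state '1') is shared by all ingroup taxa — unites the whole ingroup.
Only Bryoaria, Bryoilis, and Rhizops show the derived state '0' for keeled scales, supporting them as a clade.
Most parsimonious ingroup topology: ((((Bryoilis,(Bryoaria,Rhizops)),Aelana),Platyellus),Platyyx).
Bryoilis and Platyellus share a more recent common ancestor with each other than either does with Platyyx, so Platyyx is the least closely related of the three.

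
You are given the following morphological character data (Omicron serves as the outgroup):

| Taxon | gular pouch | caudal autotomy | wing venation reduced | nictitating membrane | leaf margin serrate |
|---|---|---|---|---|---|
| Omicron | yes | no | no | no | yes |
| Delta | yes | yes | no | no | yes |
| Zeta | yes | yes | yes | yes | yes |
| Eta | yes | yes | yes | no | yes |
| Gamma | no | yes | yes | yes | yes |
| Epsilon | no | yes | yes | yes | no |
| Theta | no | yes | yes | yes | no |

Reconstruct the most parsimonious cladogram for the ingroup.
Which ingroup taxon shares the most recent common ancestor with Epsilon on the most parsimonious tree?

Character polarity is set by the outgroup: the derived state is whichever differs from the outgroup's state, so for gular pouch, leaf margin serrate the derived state is 'no', and for the remaining characters it is 'yes'.
gular pouch: derived state 'no' in Epsilon, Gamma, and Theta only — synapomorphy for {Epsilon, Gamma, Theta}.
caudal autotomy (derived state 'yes') is shared by all ingroup taxa — unites the whole ingroup.
wing venation reduced (derived state 'yes') is shared by Epsilon, Eta, Gamma, Theta, and Zeta — a synapomorphy uniting that clade.
nictitating membrane: derived state 'yes' in Epsilon, Gamma, Theta, and Zeta only — synapomorphy for {Epsilon, Gamma, Theta, Zeta}.
leaf margin serrate: derived state 'no' in Epsilon and Theta only — synapomorphy for {Epsilon, Theta}.
Most parsimonious ingroup topology: (Delta,((Zeta,(Gamma,(Epsilon,Theta))),Eta)).
Epsilon and Theta form a cherry on this tree, so they are sister taxa.

Theta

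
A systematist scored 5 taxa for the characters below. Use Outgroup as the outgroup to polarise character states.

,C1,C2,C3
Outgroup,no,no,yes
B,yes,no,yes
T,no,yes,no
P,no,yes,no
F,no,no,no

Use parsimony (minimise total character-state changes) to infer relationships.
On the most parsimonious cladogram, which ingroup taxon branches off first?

B

Character polarity is set by the outgroup: the derived state is whichever differs from the outgroup's state, so for C3 the derived state is 'no', and for the remaining characters it is 'yes'.
C1: derived state 'yes' in B only — an autapomorphy, so it tells us nothing about relationships among taxa.
C2 (derived state 'yes') is shared by P and T — a synapomorphy uniting that clade.
C3 (derived state 'no') is shared by F, P, and T — a synapomorphy uniting that clade.
Most parsimonious ingroup topology: (B,((T,P),F)).
B is sister to the clade containing all other ingroup taxa, so it is the earliest-diverging (most basal) ingroup lineage.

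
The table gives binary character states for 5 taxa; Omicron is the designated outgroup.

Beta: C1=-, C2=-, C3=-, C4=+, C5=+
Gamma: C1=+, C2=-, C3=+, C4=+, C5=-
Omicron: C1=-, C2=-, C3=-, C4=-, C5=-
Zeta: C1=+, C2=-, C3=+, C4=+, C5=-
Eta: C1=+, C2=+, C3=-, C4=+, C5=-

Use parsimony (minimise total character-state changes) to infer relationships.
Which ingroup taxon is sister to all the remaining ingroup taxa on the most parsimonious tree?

The outgroup has state '-' for every character, so '+' is the derived state throughout.
Only Eta, Gamma, and Zeta show the derived state '+' for C1, supporting them as a clade.
C2 (derived state '+') is unique to Eta (autapomorphy; uninformative for grouping).
C3: derived state '+' in Gamma and Zeta only — synapomorphy for {Gamma, Zeta}.
All ingroup taxa share the derived state '+' for C4; it defines the ingroup but does not resolve relationships within it.
C5 (derived state '+') is unique to Beta (autapomorphy; uninformative for grouping).
Most parsimonious ingroup topology: (Beta,((Gamma,Zeta),Eta)).
Beta is sister to the clade containing all other ingroup taxa, so it is the earliest-diverging (most basal) ingroup lineage.

Beta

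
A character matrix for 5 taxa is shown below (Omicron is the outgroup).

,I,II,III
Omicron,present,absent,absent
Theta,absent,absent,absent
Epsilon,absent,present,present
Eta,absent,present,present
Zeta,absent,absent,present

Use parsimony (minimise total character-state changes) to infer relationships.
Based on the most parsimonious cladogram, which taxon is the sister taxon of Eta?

Character polarity is set by the outgroup: the derived state is whichever differs from the outgroup's state, so for I the derived state is 'absent', and for the remaining characters it is 'present'.
All ingroup taxa share the derived state 'absent' for I; it defines the ingroup but does not resolve relationships within it.
II: derived state 'present' in Epsilon and Eta only — synapomorphy for {Epsilon, Eta}.
Only Epsilon, Eta, and Zeta show the derived state 'present' for III, supporting them as a clade.
Most parsimonious ingroup topology: (Theta,((Epsilon,Eta),Zeta)).
Eta and Epsilon form a cherry on this tree, so they are sister taxa.

Epsilon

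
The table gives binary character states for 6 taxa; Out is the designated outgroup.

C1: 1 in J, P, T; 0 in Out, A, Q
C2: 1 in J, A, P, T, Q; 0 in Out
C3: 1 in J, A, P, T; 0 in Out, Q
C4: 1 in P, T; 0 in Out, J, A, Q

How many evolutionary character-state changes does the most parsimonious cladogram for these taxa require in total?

4

The outgroup has state '0' for every character, so '1' is the derived state throughout.
C1: derived state '1' in J, P, and T only — synapomorphy for {J, P, T}.
C2 (derived state '1') is shared by all ingroup taxa — unites the whole ingroup.
C3 (derived state '1') is shared by A, J, P, and T — a synapomorphy uniting that clade.
C4: derived state '1' in P and T only — synapomorphy for {P, T}.
Most parsimonious ingroup topology: (((J,(P,T)),A),Q).
Changes per character on this tree: C1: 1; C2: 1; C3: 1; C4: 1.
Total = 4.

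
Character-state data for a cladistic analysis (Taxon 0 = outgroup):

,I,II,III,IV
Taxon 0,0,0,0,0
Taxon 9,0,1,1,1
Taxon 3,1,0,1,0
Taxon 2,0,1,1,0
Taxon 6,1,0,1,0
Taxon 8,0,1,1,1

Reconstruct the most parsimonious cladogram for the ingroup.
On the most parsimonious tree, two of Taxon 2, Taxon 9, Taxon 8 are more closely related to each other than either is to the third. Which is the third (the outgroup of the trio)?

The outgroup has state '0' for every character, so '1' is the derived state throughout.
I: derived state '1' in Taxon 3 and Taxon 6 only — synapomorphy for {Taxon 3, Taxon 6}.
Only Taxon 2, Taxon 8, and Taxon 9 show the derived state '1' for II, supporting them as a clade.
All ingroup taxa share the derived state '1' for III; it defines the ingroup but does not resolve relationships within it.
IV: derived state '1' in Taxon 8 and Taxon 9 only — synapomorphy for {Taxon 8, Taxon 9}.
Most parsimonious ingroup topology: (((Taxon 9,Taxon 8),Taxon 2),(Taxon 3,Taxon 6)).
Taxon 9 and Taxon 8 share a more recent common ancestor with each other than either does with Taxon 2, so Taxon 2 is the least closely related of the three.

Taxon 2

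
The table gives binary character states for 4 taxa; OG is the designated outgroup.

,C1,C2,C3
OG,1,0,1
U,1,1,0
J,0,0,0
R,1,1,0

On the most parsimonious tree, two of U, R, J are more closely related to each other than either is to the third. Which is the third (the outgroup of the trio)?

Character polarity is set by the outgroup: the derived state is whichever differs from the outgroup's state, so for C1, C3 the derived state is '0', and for the remaining characters it is '1'.
C1 (derived state '0') is unique to J (autapomorphy; uninformative for grouping).
C2: derived state '1' in R and U only — synapomorphy for {R, U}.
C3 (derived state '0') is shared by all ingroup taxa — unites the whole ingroup.
Most parsimonious ingroup topology: ((U,R),J).
R and U share a more recent common ancestor with each other than either does with J, so J is the least closely related of the three.

J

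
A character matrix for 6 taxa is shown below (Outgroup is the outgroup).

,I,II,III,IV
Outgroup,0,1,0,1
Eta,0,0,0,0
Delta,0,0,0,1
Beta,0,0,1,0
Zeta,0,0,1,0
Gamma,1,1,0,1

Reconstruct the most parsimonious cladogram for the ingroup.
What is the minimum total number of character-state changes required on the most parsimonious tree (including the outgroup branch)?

4

Character polarity is set by the outgroup: the derived state is whichever differs from the outgroup's state, so for II, IV the derived state is '0', and for the remaining characters it is '1'.
I: derived state '1' in Gamma only — an autapomorphy, so it tells us nothing about relationships among taxa.
II (derived state '0') is shared by Beta, Delta, Eta, and Zeta — a synapomorphy uniting that clade.
III: derived state '1' in Beta and Zeta only — synapomorphy for {Beta, Zeta}.
IV (derived state '0') is shared by Beta, Eta, and Zeta — a synapomorphy uniting that clade.
Most parsimonious ingroup topology: (((Eta,(Beta,Zeta)),Delta),Gamma).
Changes per character on this tree: I: 1; II: 1; III: 1; IV: 1.
Total = 4.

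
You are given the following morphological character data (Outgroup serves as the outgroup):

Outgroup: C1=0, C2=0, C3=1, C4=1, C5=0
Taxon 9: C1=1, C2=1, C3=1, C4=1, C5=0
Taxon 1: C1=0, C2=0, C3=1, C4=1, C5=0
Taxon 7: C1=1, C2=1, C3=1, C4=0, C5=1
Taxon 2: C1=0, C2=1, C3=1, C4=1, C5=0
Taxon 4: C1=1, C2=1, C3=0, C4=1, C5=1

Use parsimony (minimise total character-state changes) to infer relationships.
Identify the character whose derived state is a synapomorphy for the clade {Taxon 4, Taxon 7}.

C5

Character polarity is set by the outgroup: the derived state is whichever differs from the outgroup's state, so for C3, C4 the derived state is '0', and for the remaining characters it is '1'.
C1 (derived state '1') is shared by Taxon 4, Taxon 7, and Taxon 9 — a synapomorphy uniting that clade.
Only Taxon 2, Taxon 4, Taxon 7, and Taxon 9 show the derived state '1' for C2, supporting them as a clade.
C3 (derived state '0') is unique to Taxon 4 (autapomorphy; uninformative for grouping).
C4 (derived state '0') is unique to Taxon 7 (autapomorphy; uninformative for grouping).
C5: derived state '1' in Taxon 4 and Taxon 7 only — synapomorphy for {Taxon 4, Taxon 7}.
Most parsimonious ingroup topology: (((Taxon 9,(Taxon 7,Taxon 4)),Taxon 2),Taxon 1).
The clade {Taxon 4, Taxon 7} is supported by C5: its derived state '1' occurs in exactly those taxa and in no other taxon (including the outgroup).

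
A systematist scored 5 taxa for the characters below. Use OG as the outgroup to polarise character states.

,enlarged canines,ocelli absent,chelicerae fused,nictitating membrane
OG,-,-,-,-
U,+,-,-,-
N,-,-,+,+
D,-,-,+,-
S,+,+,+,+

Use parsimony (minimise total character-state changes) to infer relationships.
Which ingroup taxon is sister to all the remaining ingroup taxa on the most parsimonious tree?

U

The outgroup has state '-' for every character, so '+' is the derived state throughout.
enlarged canines groups S and U, which is incompatible with the clades supported by the remaining characters; treating it as convergent (homoplasy) costs fewer steps than any alternative tree.
ocelli absent (derived state '+') is unique to S (autapomorphy; uninformative for grouping).
chelicerae fused (derived state '+') is shared by D, N, and S — a synapomorphy uniting that clade.
nictitating membrane: derived state '+' in N and S only — synapomorphy for {N, S}.
Most parsimonious ingroup topology: (U,((N,S),D)).
U is sister to the clade containing all other ingroup taxa, so it is the earliest-diverging (most basal) ingroup lineage.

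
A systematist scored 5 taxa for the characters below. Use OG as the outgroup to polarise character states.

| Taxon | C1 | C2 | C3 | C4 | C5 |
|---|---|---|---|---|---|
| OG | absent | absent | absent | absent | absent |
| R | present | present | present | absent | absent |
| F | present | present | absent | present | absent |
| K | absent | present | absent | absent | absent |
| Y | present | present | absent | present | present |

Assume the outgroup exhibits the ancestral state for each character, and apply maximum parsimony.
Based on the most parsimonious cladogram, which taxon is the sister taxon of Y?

The outgroup has state 'absent' for every character, so 'present' is the derived state throughout.
Only F, R, and Y show the derived state 'present' for C1, supporting them as a clade.
C2 (derived state 'present') is shared by all ingroup taxa — unites the whole ingroup.
C3 (derived state 'present') is unique to R (autapomorphy; uninformative for grouping).
C4 (derived state 'present') is shared by F and Y — a synapomorphy uniting that clade.
C5 (derived state 'present') is unique to Y (autapomorphy; uninformative for grouping).
Most parsimonious ingroup topology: ((R,(F,Y)),K).
Y and F form a cherry on this tree, so they are sister taxa.

F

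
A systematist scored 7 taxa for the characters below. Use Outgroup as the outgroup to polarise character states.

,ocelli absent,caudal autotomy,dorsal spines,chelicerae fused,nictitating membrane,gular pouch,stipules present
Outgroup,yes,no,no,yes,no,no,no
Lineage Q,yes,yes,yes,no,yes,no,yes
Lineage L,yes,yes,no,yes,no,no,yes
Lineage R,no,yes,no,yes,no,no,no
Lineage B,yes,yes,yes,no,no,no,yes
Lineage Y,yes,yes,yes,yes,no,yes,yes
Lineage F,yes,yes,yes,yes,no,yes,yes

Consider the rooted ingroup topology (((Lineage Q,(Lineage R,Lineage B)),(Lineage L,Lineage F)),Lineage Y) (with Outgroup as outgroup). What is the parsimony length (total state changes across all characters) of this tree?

Map each character onto (((Lineage Q,(Lineage R,Lineage B)),(Lineage L,Lineage F)),Lineage Y) (rooted by Outgroup) and count the minimum state changes it requires (Fitch parsimony):
ocelli absent: 1; caudal autotomy: 1; dorsal spines: 3; chelicerae fused: 2; nictitating membrane: 1; gular pouch: 2; stipules present: 2.
Total tree length = 12.

12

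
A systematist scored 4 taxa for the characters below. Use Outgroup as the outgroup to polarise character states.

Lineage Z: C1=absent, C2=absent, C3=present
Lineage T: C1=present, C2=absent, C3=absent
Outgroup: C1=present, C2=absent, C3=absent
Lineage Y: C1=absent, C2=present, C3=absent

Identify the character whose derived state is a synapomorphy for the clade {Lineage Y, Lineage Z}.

Character polarity is set by the outgroup: the derived state is whichever differs from the outgroup's state, so for C1 the derived state is 'absent', and for the remaining characters it is 'present'.
C1: derived state 'absent' in Lineage Y and Lineage Z only — synapomorphy for {Lineage Y, Lineage Z}.
C2 (derived state 'present') is unique to Lineage Y (autapomorphy; uninformative for grouping).
C3: derived state 'present' in Lineage Z only — an autapomorphy, so it tells us nothing about relationships among taxa.
Most parsimonious ingroup topology: ((Lineage Z,Lineage Y),Lineage T).
The clade {Lineage Y, Lineage Z} is supported by C1: its derived state 'absent' occurs in exactly those taxa and in no other taxon (including the outgroup).

C1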